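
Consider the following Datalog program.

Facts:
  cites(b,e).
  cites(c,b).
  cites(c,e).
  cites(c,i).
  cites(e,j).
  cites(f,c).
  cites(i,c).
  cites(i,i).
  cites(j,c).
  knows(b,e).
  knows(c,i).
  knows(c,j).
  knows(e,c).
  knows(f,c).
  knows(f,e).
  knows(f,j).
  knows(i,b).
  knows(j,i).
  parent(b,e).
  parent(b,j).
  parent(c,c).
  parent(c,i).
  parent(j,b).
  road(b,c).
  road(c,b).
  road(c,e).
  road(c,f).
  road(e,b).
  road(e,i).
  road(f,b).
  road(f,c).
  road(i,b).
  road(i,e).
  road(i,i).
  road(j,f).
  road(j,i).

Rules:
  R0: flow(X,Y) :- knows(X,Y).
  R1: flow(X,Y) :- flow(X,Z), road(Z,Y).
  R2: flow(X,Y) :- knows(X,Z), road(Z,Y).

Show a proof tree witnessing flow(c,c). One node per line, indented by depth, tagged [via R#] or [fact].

round 1: derive flow(b,e) via R0 from knows(b,e)
round 1: derive flow(c,i) via R0 from knows(c,i)
round 1: derive flow(c,j) via R0 from knows(c,j)
round 1: derive flow(e,c) via R0 from knows(e,c)
round 1: derive flow(f,c) via R0 from knows(f,c)
round 1: derive flow(f,e) via R0 from knows(f,e)
round 1: derive flow(f,j) via R0 from knows(f,j)
round 1: derive flow(i,b) via R0 from knows(i,b)
round 1: derive flow(j,i) via R0 from knows(j,i)
round 1: derive flow(b,b) via R2 from knows(b,e), road(e,b)
round 1: derive flow(b,i) via R2 from knows(b,e), road(e,i)
round 1: derive flow(c,b) via R2 from knows(c,i), road(i,b)
round 1: derive flow(c,e) via R2 from knows(c,i), road(i,e)
round 1: derive flow(c,f) via R2 from knows(c,j), road(j,f)
round 1: derive flow(e,b) via R2 from knows(e,c), road(c,b)
round 1: derive flow(e,e) via R2 from knows(e,c), road(c,e)
round 1: derive flow(e,f) via R2 from knows(e,c), road(c,f)
round 1: derive flow(f,b) via R2 from knows(f,c), road(c,b)
round 1: derive flow(f,f) via R2 from knows(f,c), road(c,f)
round 1: derive flow(f,i) via R2 from knows(f,e), road(e,i)
round 1: derive flow(i,c) via R2 from knows(i,b), road(b,c)
round 1: derive flow(j,b) via R2 from knows(j,i), road(i,b)
round 1: derive flow(j,e) via R2 from knows(j,i), road(i,e)
round 2: derive flow(b,c) via R1 from flow(b,b), road(b,c)
round 2: derive flow(c,c) via R1 from flow(c,b), road(b,c)
round 2: derive flow(e,i) via R1 from flow(e,e), road(e,i)
round 2: derive flow(i,e) via R1 from flow(i,c), road(c,e)
round 2: derive flow(i,f) via R1 from flow(i,c), road(c,f)
round 2: derive flow(j,c) via R1 from flow(j,b), road(b,c)
round 3: derive flow(b,f) via R1 from flow(b,c), road(c,f)
round 3: derive flow(i,i) via R1 from flow(i,e), road(e,i)
round 3: derive flow(j,f) via R1 from flow(j,c), road(c,f)

flow(c,c)  [via R1]
  flow(c,b)  [via R2]
    knows(c,i)  [fact]
    road(i,b)  [fact]
  road(b,c)  [fact]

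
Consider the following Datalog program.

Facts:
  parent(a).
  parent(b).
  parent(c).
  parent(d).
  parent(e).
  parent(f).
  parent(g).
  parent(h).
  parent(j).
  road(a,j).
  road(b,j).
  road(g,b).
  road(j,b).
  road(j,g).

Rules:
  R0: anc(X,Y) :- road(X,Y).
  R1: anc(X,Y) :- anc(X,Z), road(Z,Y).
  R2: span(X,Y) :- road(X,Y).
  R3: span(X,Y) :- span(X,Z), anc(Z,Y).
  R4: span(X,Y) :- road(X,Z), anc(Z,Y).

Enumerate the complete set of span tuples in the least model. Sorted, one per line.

span(a,b)
span(a,g)
span(a,j)
span(b,b)
span(b,g)
span(b,j)
span(g,b)
span(g,g)
span(g,j)
span(j,b)
span(j,g)
span(j,j)

round 1: derive anc(a,j) via R0 from road(a,j)
round 1: derive anc(b,j) via R0 from road(b,j)
round 1: derive anc(g,b) via R0 from road(g,b)
round 1: derive anc(j,b) via R0 from road(j,b)
round 1: derive anc(j,g) via R0 from road(j,g)
round 1: derive span(a,j) via R2 from road(a,j)
round 1: derive span(b,j) via R2 from road(b,j)
round 1: derive span(g,b) via R2 from road(g,b)
round 1: derive span(j,b) via R2 from road(j,b)
round 1: derive span(j,g) via R2 from road(j,g)
round 2: derive anc(a,b) via R1 from anc(a,j), road(j,b)
round 2: derive anc(a,g) via R1 from anc(a,j), road(j,g)
round 2: derive anc(b,b) via R1 from anc(b,j), road(j,b)
round 2: derive anc(b,g) via R1 from anc(b,j), road(j,g)
round 2: derive anc(g,j) via R1 from anc(g,b), road(b,j)
round 2: derive anc(j,j) via R1 from anc(j,b), road(b,j)
round 2: derive span(a,b) via R3 from span(a,j), anc(j,b)
round 2: derive span(a,g) via R3 from span(a,j), anc(j,g)
round 2: derive span(b,b) via R3 from span(b,j), anc(j,b)
round 2: derive span(b,g) via R3 from span(b,j), anc(j,g)
round 2: derive span(g,j) via R3 from span(g,b), anc(b,j)
round 2: derive span(j,j) via R3 from span(j,b), anc(b,j)
round 3: derive anc(g,g) via R1 from anc(g,j), road(j,g)
round 3: derive span(g,g) via R3 from span(g,b), anc(b,g)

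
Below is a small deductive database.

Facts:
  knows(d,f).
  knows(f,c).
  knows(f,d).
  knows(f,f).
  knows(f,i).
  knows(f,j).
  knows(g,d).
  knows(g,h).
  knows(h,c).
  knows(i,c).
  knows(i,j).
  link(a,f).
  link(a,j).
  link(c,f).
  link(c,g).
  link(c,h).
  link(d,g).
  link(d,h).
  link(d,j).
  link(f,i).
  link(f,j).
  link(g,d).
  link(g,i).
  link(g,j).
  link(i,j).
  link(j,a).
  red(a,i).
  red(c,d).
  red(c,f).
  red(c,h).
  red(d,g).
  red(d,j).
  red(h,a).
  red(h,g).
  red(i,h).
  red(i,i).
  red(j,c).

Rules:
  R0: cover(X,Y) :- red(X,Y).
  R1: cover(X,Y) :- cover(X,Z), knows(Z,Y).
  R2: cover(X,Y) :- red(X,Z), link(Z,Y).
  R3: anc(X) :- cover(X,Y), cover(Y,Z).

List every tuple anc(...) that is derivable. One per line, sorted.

round 1: derive cover(a,i) via R0 from red(a,i)
round 1: derive cover(c,d) via R0 from red(c,d)
round 1: derive cover(c,f) via R0 from red(c,f)
round 1: derive cover(c,h) via R0 from red(c,h)
round 1: derive cover(d,g) via R0 from red(d,g)
round 1: derive cover(d,j) via R0 from red(d,j)
round 1: derive cover(h,a) via R0 from red(h,a)
round 1: derive cover(h,g) via R0 from red(h,g)
round 1: derive cover(i,h) via R0 from red(i,h)
round 1: derive cover(i,i) via R0 from red(i,i)
round 1: derive cover(j,c) via R0 from red(j,c)
round 1: derive cover(a,j) via R2 from red(a,i), link(i,j)
round 1: derive cover(c,g) via R2 from red(c,d), link(d,g)
round 1: derive cover(c,i) via R2 from red(c,f), link(f,i)
round 1: derive cover(c,j) via R2 from red(c,d), link(d,j)
round 1: derive cover(d,a) via R2 from red(d,j), link(j,a)
round 1: derive cover(d,d) via R2 from red(d,g), link(g,d)
round 1: derive cover(d,i) via R2 from red(d,g), link(g,i)
round 1: derive cover(h,d) via R2 from red(h,g), link(g,d)
round 1: derive cover(h,f) via R2 from red(h,a), link(a,f)
round 1: derive cover(h,i) via R2 from red(h,g), link(g,i)
round 1: derive cover(h,j) via R2 from red(h,a), link(a,j)
round 1: derive cover(i,j) via R2 from red(i,i), link(i,j)
round 1: derive cover(j,f) via R2 from red(j,c), link(c,f)
round 1: derive cover(j,g) via R2 from red(j,c), link(c,g)
round 1: derive cover(j,h) via R2 from red(j,c), link(c,h)
round 2: derive cover(a,c) via R1 from cover(a,i), knows(i,c)
round 2: derive cover(c,c) via R1 from cover(c,f), knows(f,c)
round 2: derive cover(d,c) via R1 from cover(d,i), knows(i,c)
round 2: derive cover(d,f) via R1 from cover(d,d), knows(d,f)
round 2: derive cover(d,h) via R1 from cover(d,g), knows(g,h)
round 2: derive cover(h,c) via R1 from cover(h,f), knows(f,c)
round 2: derive cover(h,h) via R1 from cover(h,g), knows(g,h)
round 2: derive cover(i,c) via R1 from cover(i,h), knows(h,c)
round 2: derive cover(j,d) via R1 from cover(j,f), knows(f,d)
round 2: derive cover(j,i) via R1 from cover(j,f), knows(f,i)
round 2: derive cover(j,j) via R1 from cover(j,f), knows(f,j)
round 2: derive anc(a) via R3 from cover(a,i), cover(i,h)
round 2: derive anc(c) via R3 from cover(c,d), cover(d,a)
round 2: derive anc(d) via R3 from cover(d,a), cover(a,i)
round 2: derive anc(h) via R3 from cover(h,a), cover(a,i)
round 2: derive anc(i) via R3 from cover(i,h), cover(h,a)
round 2: derive anc(j) via R3 from cover(j,c), cover(c,d)

anc(a)
anc(c)
anc(d)
anc(h)
anc(i)
anc(j)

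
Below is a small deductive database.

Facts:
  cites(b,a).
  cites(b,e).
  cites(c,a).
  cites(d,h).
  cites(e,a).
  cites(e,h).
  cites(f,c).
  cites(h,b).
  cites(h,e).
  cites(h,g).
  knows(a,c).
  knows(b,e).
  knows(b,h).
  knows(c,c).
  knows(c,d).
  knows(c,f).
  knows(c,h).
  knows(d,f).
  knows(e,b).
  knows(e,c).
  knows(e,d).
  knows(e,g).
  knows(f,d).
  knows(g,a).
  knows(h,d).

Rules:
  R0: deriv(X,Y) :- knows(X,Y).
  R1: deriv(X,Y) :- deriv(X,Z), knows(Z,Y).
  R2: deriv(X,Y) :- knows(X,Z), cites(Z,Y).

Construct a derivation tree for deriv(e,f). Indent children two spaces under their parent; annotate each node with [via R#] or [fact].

round 1: derive deriv(a,c) via R0 from knows(a,c)
round 1: derive deriv(b,e) via R0 from knows(b,e)
round 1: derive deriv(b,h) via R0 from knows(b,h)
round 1: derive deriv(c,c) via R0 from knows(c,c)
round 1: derive deriv(c,d) via R0 from knows(c,d)
round 1: derive deriv(c,f) via R0 from knows(c,f)
round 1: derive deriv(c,h) via R0 from knows(c,h)
round 1: derive deriv(d,f) via R0 from knows(d,f)
round 1: derive deriv(e,b) via R0 from knows(e,b)
round 1: derive deriv(e,c) via R0 from knows(e,c)
round 1: derive deriv(e,d) via R0 from knows(e,d)
round 1: derive deriv(e,g) via R0 from knows(e,g)
round 1: derive deriv(f,d) via R0 from knows(f,d)
round 1: derive deriv(g,a) via R0 from knows(g,a)
round 1: derive deriv(h,d) via R0 from knows(h,d)
round 1: derive deriv(a,a) via R2 from knows(a,c), cites(c,a)
round 1: derive deriv(b,a) via R2 from knows(b,e), cites(e,a)
round 1: derive deriv(b,b) via R2 from knows(b,h), cites(h,b)
round 1: derive deriv(b,g) via R2 from knows(b,h), cites(h,g)
round 1: derive deriv(c,a) via R2 from knows(c,c), cites(c,a)
round 1: derive deriv(c,b) via R2 from knows(c,h), cites(h,b)
round 1: derive deriv(c,e) via R2 from knows(c,h), cites(h,e)
round 1: derive deriv(c,g) via R2 from knows(c,h), cites(h,g)
round 1: derive deriv(d,c) via R2 from knows(d,f), cites(f,c)
round 1: derive deriv(e,a) via R2 from knows(e,b), cites(b,a)
round 1: derive deriv(e,e) via R2 from knows(e,b), cites(b,e)
round 1: derive deriv(e,h) via R2 from knows(e,d), cites(d,h)
round 1: derive deriv(f,h) via R2 from knows(f,d), cites(d,h)
round 1: derive deriv(h,h) via R2 from knows(h,d), cites(d,h)
round 2: derive deriv(a,d) via R1 from deriv(a,c), knows(c,d)
round 2: derive deriv(a,f) via R1 from deriv(a,c), knows(c,f)
round 2: derive deriv(a,h) via R1 from deriv(a,c), knows(c,h)
round 2: derive deriv(b,c) via R1 from deriv(b,a), knows(a,c)
round 2: derive deriv(b,d) via R1 from deriv(b,e), knows(e,d)
round 2: derive deriv(d,d) via R1 from deriv(d,c), knows(c,d)
round 2: derive deriv(d,h) via R1 from deriv(d,c), knows(c,h)
round 2: derive deriv(e,f) via R1 from deriv(e,c), knows(c,f)
round 2: derive deriv(f,f) via R1 from deriv(f,d), knows(d,f)
round 2: derive deriv(g,c) via R1 from deriv(g,a), knows(a,c)
round 2: derive deriv(h,f) via R1 from deriv(h,d), knows(d,f)
round 3: derive deriv(b,f) via R1 from deriv(b,c), knows(c,f)
round 3: derive deriv(g,d) via R1 from deriv(g,c), knows(c,d)
round 3: derive deriv(g,f) via R1 from deriv(g,c), knows(c,f)
round 3: derive deriv(g,h) via R1 from deriv(g,c), knows(c,h)

deriv(e,f)  [via R1]
  deriv(e,c)  [via R0]
    knows(e,c)  [fact]
  knows(c,f)  [fact]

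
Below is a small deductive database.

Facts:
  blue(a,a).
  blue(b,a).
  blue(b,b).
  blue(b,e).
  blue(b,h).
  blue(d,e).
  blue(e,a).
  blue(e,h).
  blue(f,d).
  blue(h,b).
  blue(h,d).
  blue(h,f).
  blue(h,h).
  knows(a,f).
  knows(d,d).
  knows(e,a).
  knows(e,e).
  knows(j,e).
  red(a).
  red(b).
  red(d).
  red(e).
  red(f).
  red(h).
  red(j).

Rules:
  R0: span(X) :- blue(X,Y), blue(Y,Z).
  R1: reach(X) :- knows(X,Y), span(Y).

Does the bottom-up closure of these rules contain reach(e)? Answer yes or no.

yes

round 1: derive span(a) via R0 from blue(a,a), blue(a,a)
round 1: derive span(b) via R0 from blue(b,a), blue(a,a)
round 1: derive span(d) via R0 from blue(d,e), blue(e,a)
round 1: derive span(e) via R0 from blue(e,a), blue(a,a)
round 1: derive span(f) via R0 from blue(f,d), blue(d,e)
round 1: derive span(h) via R0 from blue(h,b), blue(b,a)
round 2: derive reach(a) via R1 from knows(a,f), span(f)
round 2: derive reach(d) via R1 from knows(d,d), span(d)
round 2: derive reach(e) via R1 from knows(e,a), span(a)
round 2: derive reach(j) via R1 from knows(j,e), span(e)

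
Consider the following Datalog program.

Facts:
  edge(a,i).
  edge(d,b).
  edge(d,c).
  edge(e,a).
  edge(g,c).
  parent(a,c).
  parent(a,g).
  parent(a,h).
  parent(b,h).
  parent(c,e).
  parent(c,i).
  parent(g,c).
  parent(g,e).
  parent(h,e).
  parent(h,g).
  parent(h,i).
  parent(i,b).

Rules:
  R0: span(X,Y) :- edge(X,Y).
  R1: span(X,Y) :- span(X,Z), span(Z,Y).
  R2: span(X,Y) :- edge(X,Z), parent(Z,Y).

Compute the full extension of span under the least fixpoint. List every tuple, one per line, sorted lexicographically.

round 1: derive span(a,i) via R0 from edge(a,i)
round 1: derive span(d,b) via R0 from edge(d,b)
round 1: derive span(d,c) via R0 from edge(d,c)
round 1: derive span(e,a) via R0 from edge(e,a)
round 1: derive span(g,c) via R0 from edge(g,c)
round 1: derive span(a,b) via R2 from edge(a,i), parent(i,b)
round 1: derive span(d,e) via R2 from edge(d,c), parent(c,e)
round 1: derive span(d,h) via R2 from edge(d,b), parent(b,h)
round 1: derive span(d,i) via R2 from edge(d,c), parent(c,i)
round 1: derive span(e,c) via R2 from edge(e,a), parent(a,c)
round 1: derive span(e,g) via R2 from edge(e,a), parent(a,g)
round 1: derive span(e,h) via R2 from edge(e,a), parent(a,h)
round 1: derive span(g,e) via R2 from edge(g,c), parent(c,e)
round 1: derive span(g,i) via R2 from edge(g,c), parent(c,i)
round 2: derive span(d,a) via R1 from span(d,e), span(e,a)
round 2: derive span(d,g) via R1 from span(d,e), span(e,g)
round 2: derive span(e,b) via R1 from span(e,a), span(a,b)
round 2: derive span(e,e) via R1 from span(e,g), span(g,e)
round 2: derive span(e,i) via R1 from span(e,a), span(a,i)
round 2: derive span(g,a) via R1 from span(g,e), span(e,a)
round 2: derive span(g,g) via R1 from span(g,e), span(e,g)
round 2: derive span(g,h) via R1 from span(g,e), span(e,h)
round 3: derive span(g,b) via R1 from span(g,a), span(a,b)

span(a,b)
span(a,i)
span(d,a)
span(d,b)
span(d,c)
span(d,e)
span(d,g)
span(d,h)
span(d,i)
span(e,a)
span(e,b)
span(e,c)
span(e,e)
span(e,g)
span(e,h)
span(e,i)
span(g,a)
span(g,b)
span(g,c)
span(g,e)
span(g,g)
span(g,h)
span(g,i)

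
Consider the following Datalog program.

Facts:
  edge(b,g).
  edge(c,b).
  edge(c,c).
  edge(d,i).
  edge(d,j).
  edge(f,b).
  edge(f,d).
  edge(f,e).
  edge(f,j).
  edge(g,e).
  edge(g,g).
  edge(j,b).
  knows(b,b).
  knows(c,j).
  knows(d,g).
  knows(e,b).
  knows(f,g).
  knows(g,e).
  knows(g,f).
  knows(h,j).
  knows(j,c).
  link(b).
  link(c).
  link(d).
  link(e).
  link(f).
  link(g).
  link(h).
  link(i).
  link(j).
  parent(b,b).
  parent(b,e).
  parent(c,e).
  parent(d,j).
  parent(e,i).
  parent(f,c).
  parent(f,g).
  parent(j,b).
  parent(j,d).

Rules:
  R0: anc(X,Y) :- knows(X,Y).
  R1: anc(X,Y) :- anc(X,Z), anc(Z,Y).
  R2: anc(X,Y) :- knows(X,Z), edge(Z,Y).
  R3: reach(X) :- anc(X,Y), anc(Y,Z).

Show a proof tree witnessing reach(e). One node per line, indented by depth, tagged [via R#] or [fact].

round 1: derive anc(b,b) via R0 from knows(b,b)
round 1: derive anc(c,j) via R0 from knows(c,j)
round 1: derive anc(d,g) via R0 from knows(d,g)
round 1: derive anc(e,b) via R0 from knows(e,b)
round 1: derive anc(f,g) via R0 from knows(f,g)
round 1: derive anc(g,e) via R0 from knows(g,e)
round 1: derive anc(g,f) via R0 from knows(g,f)
round 1: derive anc(h,j) via R0 from knows(h,j)
round 1: derive anc(j,c) via R0 from knows(j,c)
round 1: derive anc(b,g) via R2 from knows(b,b), edge(b,g)
round 1: derive anc(c,b) via R2 from knows(c,j), edge(j,b)
round 1: derive anc(d,e) via R2 from knows(d,g), edge(g,e)
round 1: derive anc(e,g) via R2 from knows(e,b), edge(b,g)
round 1: derive anc(f,e) via R2 from knows(f,g), edge(g,e)
round 1: derive anc(g,b) via R2 from knows(g,f), edge(f,b)
round 1: derive anc(g,d) via R2 from knows(g,f), edge(f,d)
round 1: derive anc(g,j) via R2 from knows(g,f), edge(f,j)
round 1: derive anc(h,b) via R2 from knows(h,j), edge(j,b)
round 1: derive anc(j,b) via R2 from knows(j,c), edge(c,b)
round 2: derive anc(b,d) via R1 from anc(b,g), anc(g,d)
round 2: derive anc(b,e) via R1 from anc(b,g), anc(g,e)
round 2: derive anc(b,f) via R1 from anc(b,g), anc(g,f)
round 2: derive anc(b,j) via R1 from anc(b,g), anc(g,j)
round 2: derive anc(c,c) via R1 from anc(c,j), anc(j,c)
round 2: derive anc(c,g) via R1 from anc(c,b), anc(b,g)
round 2: derive anc(d,b) via R1 from anc(d,e), anc(e,b)
round 2: derive anc(d,d) via R1 from anc(d,g), anc(g,d)
round 2: derive anc(d,f) via R1 from anc(d,g), anc(g,f)
round 2: derive anc(d,j) via R1 from anc(d,g), anc(g,j)
round 2: derive anc(e,d) via R1 from anc(e,g), anc(g,d)
round 2: derive anc(e,e) via R1 from anc(e,g), anc(g,e)
round 2: derive anc(e,f) via R1 from anc(e,g), anc(g,f)
round 2: derive anc(e,j) via R1 from anc(e,g), anc(g,j)
round 2: derive anc(f,b) via R1 from anc(f,e), anc(e,b)
round 2: derive anc(f,d) via R1 from anc(f,g), anc(g,d)
round 2: derive anc(f,f) via R1 from anc(f,g), anc(g,f)
round 2: derive anc(f,j) via R1 from anc(f,g), anc(g,j)
round 2: derive anc(g,c) via R1 from anc(g,j), anc(j,c)
round 2: derive anc(g,g) via R1 from anc(g,b), anc(b,g)
round 2: derive anc(h,c) via R1 from anc(h,j), anc(j,c)
round 2: derive anc(h,g) via R1 from anc(h,b), anc(b,g)
round 2: derive anc(j,g) via R1 from anc(j,b), anc(b,g)
round 2: derive anc(j,j) via R1 from anc(j,c), anc(c,j)
round 2: derive reach(b) via R3 from anc(b,b), anc(b,b)
round 2: derive reach(c) via R3 from anc(c,b), anc(b,b)
round 2: derive reach(d) via R3 from anc(d,e), anc(e,b)
round 2: derive reach(e) via R3 from anc(e,b), anc(b,b)
round 2: derive reach(f) via R3 from anc(f,e), anc(e,b)
round 2: derive reach(g) via R3 from anc(g,b), anc(b,b)
round 2: derive reach(h) via R3 from anc(h,b), anc(b,b)
round 2: derive reach(j) via R3 from anc(j,b), anc(b,b)
round 3: derive anc(b,c) via R1 from anc(b,g), anc(g,c)
round 3: derive anc(c,d) via R1 from anc(c,b), anc(b,d)
round 3: derive anc(c,e) via R1 from anc(c,b), anc(b,e)
round 3: derive anc(c,f) via R1 from anc(c,b), anc(b,f)
round 3: derive anc(d,c) via R1 from anc(d,g), anc(g,c)
round 3: derive anc(e,c) via R1 from anc(e,g), anc(g,c)
round 3: derive anc(f,c) via R1 from anc(f,g), anc(g,c)
round 3: derive anc(h,d) via R1 from anc(h,b), anc(b,d)
round 3: derive anc(h,e) via R1 from anc(h,b), anc(b,e)
round 3: derive anc(h,f) via R1 from anc(h,b), anc(b,f)
round 3: derive anc(j,d) via R1 from anc(j,b), anc(b,d)
round 3: derive anc(j,e) via R1 from anc(j,b), anc(b,e)
round 3: derive anc(j,f) via R1 from anc(j,b), anc(b,f)

reach(e)  [via R3]
  anc(e,b)  [via R0]
    knows(e,b)  [fact]
  anc(b,b)  [via R0]
    knows(b,b)  [fact]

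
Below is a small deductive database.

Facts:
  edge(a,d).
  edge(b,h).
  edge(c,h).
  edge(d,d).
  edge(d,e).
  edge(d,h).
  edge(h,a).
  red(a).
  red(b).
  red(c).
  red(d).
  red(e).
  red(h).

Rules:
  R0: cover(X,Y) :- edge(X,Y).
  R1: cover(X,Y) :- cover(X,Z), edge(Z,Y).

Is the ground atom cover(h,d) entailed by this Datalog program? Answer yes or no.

yes

round 1: derive cover(a,d) via R0 from edge(a,d)
round 1: derive cover(b,h) via R0 from edge(b,h)
round 1: derive cover(c,h) via R0 from edge(c,h)
round 1: derive cover(d,d) via R0 from edge(d,d)
round 1: derive cover(d,e) via R0 from edge(d,e)
round 1: derive cover(d,h) via R0 from edge(d,h)
round 1: derive cover(h,a) via R0 from edge(h,a)
round 2: derive cover(a,e) via R1 from cover(a,d), edge(d,e)
round 2: derive cover(a,h) via R1 from cover(a,d), edge(d,h)
round 2: derive cover(b,a) via R1 from cover(b,h), edge(h,a)
round 2: derive cover(c,a) via R1 from cover(c,h), edge(h,a)
round 2: derive cover(d,a) via R1 from cover(d,h), edge(h,a)
round 2: derive cover(h,d) via R1 from cover(h,a), edge(a,d)
round 3: derive cover(a,a) via R1 from cover(a,h), edge(h,a)
round 3: derive cover(b,d) via R1 from cover(b,a), edge(a,d)
round 3: derive cover(c,d) via R1 from cover(c,a), edge(a,d)
round 3: derive cover(h,e) via R1 from cover(h,d), edge(d,e)
round 3: derive cover(h,h) via R1 from cover(h,d), edge(d,h)
round 4: derive cover(b,e) via R1 from cover(b,d), edge(d,e)
round 4: derive cover(c,e) via R1 from cover(c,d), edge(d,e)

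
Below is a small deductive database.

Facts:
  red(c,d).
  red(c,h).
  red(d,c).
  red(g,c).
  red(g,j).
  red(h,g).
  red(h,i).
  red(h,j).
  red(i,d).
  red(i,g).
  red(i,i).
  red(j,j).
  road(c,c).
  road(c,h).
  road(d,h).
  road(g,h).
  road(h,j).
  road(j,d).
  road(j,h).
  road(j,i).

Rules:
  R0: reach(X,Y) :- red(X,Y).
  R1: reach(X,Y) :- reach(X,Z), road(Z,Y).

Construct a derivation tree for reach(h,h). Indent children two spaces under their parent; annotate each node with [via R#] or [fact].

round 1: derive reach(c,d) via R0 from red(c,d)
round 1: derive reach(c,h) via R0 from red(c,h)
round 1: derive reach(d,c) via R0 from red(d,c)
round 1: derive reach(g,c) via R0 from red(g,c)
round 1: derive reach(g,j) via R0 from red(g,j)
round 1: derive reach(h,g) via R0 from red(h,g)
round 1: derive reach(h,i) via R0 from red(h,i)
round 1: derive reach(h,j) via R0 from red(h,j)
round 1: derive reach(i,d) via R0 from red(i,d)
round 1: derive reach(i,g) via R0 from red(i,g)
round 1: derive reach(i,i) via R0 from red(i,i)
round 1: derive reach(j,j) via R0 from red(j,j)
round 2: derive reach(c,j) via R1 from reach(c,h), road(h,j)
round 2: derive reach(d,h) via R1 from reach(d,c), road(c,h)
round 2: derive reach(g,d) via R1 from reach(g,j), road(j,d)
round 2: derive reach(g,h) via R1 from reach(g,c), road(c,h)
round 2: derive reach(g,i) via R1 from reach(g,j), road(j,i)
round 2: derive reach(h,d) via R1 from reach(h,j), road(j,d)
round 2: derive reach(h,h) via R1 from reach(h,g), road(g,h)
round 2: derive reach(i,h) via R1 from reach(i,d), road(d,h)
round 2: derive reach(j,d) via R1 from reach(j,j), road(j,d)
round 2: derive reach(j,h) via R1 from reach(j,j), road(j,h)
round 2: derive reach(j,i) via R1 from reach(j,j), road(j,i)
round 3: derive reach(c,i) via R1 from reach(c,j), road(j,i)
round 3: derive reach(d,j) via R1 from reach(d,h), road(h,j)
round 3: derive reach(i,j) via R1 from reach(i,h), road(h,j)
round 4: derive reach(d,d) via R1 from reach(d,j), road(j,d)
round 4: derive reach(d,i) via R1 from reach(d,j), road(j,i)

reach(h,h)  [via R1]
  reach(h,g)  [via R0]
    red(h,g)  [fact]
  road(g,h)  [fact]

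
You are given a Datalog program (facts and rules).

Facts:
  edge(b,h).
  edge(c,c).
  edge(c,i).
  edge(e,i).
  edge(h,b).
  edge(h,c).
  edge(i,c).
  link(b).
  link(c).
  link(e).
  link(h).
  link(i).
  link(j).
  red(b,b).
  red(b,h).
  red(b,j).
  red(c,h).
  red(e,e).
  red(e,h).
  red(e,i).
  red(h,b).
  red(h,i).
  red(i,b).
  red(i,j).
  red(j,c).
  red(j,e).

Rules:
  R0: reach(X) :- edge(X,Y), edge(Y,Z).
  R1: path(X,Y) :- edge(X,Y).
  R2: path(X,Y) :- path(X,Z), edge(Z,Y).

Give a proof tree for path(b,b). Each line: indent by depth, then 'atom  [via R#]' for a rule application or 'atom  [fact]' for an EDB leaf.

round 1: derive path(b,h) via R1 from edge(b,h)
round 1: derive path(c,c) via R1 from edge(c,c)
round 1: derive path(c,i) via R1 from edge(c,i)
round 1: derive path(e,i) via R1 from edge(e,i)
round 1: derive path(h,b) via R1 from edge(h,b)
round 1: derive path(h,c) via R1 from edge(h,c)
round 1: derive path(i,c) via R1 from edge(i,c)
round 2: derive path(b,b) via R2 from path(b,h), edge(h,b)
round 2: derive path(b,c) via R2 from path(b,h), edge(h,c)
round 2: derive path(e,c) via R2 from path(e,i), edge(i,c)
round 2: derive path(h,h) via R2 from path(h,b), edge(b,h)
round 2: derive path(h,i) via R2 from path(h,c), edge(c,i)
round 2: derive path(i,i) via R2 from path(i,c), edge(c,i)
round 3: derive path(b,i) via R2 from path(b,c), edge(c,i)

path(b,b)  [via R2]
  path(b,h)  [via R1]
    edge(b,h)  [fact]
  edge(h,b)  [fact]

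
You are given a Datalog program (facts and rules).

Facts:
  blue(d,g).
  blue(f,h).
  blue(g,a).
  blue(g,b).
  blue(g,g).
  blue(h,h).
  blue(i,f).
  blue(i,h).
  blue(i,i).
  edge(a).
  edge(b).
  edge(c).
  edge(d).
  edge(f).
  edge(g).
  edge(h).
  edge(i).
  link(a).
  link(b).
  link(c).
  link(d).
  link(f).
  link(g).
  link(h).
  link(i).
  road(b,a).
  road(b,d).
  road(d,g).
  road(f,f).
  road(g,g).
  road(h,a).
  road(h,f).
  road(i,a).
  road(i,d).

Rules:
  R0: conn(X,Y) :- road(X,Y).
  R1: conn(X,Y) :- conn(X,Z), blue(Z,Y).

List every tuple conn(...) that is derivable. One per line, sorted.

conn(b,a)
conn(b,b)
conn(b,d)
conn(b,g)
conn(d,a)
conn(d,b)
conn(d,g)
conn(f,f)
conn(f,h)
conn(g,a)
conn(g,b)
conn(g,g)
conn(h,a)
conn(h,f)
conn(h,h)
conn(i,a)
conn(i,b)
conn(i,d)
conn(i,g)

round 1: derive conn(b,a) via R0 from road(b,a)
round 1: derive conn(b,d) via R0 from road(b,d)
round 1: derive conn(d,g) via R0 from road(d,g)
round 1: derive conn(f,f) via R0 from road(f,f)
round 1: derive conn(g,g) via R0 from road(g,g)
round 1: derive conn(h,a) via R0 from road(h,a)
round 1: derive conn(h,f) via R0 from road(h,f)
round 1: derive conn(i,a) via R0 from road(i,a)
round 1: derive conn(i,d) via R0 from road(i,d)
round 2: derive conn(b,g) via R1 from conn(b,d), blue(d,g)
round 2: derive conn(d,a) via R1 from conn(d,g), blue(g,a)
round 2: derive conn(d,b) via R1 from conn(d,g), blue(g,b)
round 2: derive conn(f,h) via R1 from conn(f,f), blue(f,h)
round 2: derive conn(g,a) via R1 from conn(g,g), blue(g,a)
round 2: derive conn(g,b) via R1 from conn(g,g), blue(g,b)
round 2: derive conn(h,h) via R1 from conn(h,f), blue(f,h)
round 2: derive conn(i,g) via R1 from conn(i,d), blue(d,g)
round 3: derive conn(b,b) via R1 from conn(b,g), blue(g,b)
round 3: derive conn(i,b) via R1 from conn(i,g), blue(g,b)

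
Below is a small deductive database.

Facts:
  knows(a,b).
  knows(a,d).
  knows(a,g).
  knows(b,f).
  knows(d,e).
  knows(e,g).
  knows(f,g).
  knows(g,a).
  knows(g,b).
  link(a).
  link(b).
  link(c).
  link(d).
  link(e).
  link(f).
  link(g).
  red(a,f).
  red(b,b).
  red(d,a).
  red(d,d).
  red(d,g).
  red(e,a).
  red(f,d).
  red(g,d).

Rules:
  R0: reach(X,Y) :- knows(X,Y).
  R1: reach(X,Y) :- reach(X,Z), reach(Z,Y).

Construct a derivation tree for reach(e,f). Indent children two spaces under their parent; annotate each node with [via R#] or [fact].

reach(e,f)  [via R1]
  reach(e,a)  [via R1]
    reach(e,g)  [via R0]
      knows(e,g)  [fact]
    reach(g,a)  [via R0]
      knows(g,a)  [fact]
  reach(a,f)  [via R1]
    reach(a,b)  [via R0]
      knows(a,b)  [fact]
    reach(b,f)  [via R0]
      knows(b,f)  [fact]

round 1: derive reach(a,b) via R0 from knows(a,b)
round 1: derive reach(a,d) via R0 from knows(a,d)
round 1: derive reach(a,g) via R0 from knows(a,g)
round 1: derive reach(b,f) via R0 from knows(b,f)
round 1: derive reach(d,e) via R0 from knows(d,e)
round 1: derive reach(e,g) via R0 from knows(e,g)
round 1: derive reach(f,g) via R0 from knows(f,g)
round 1: derive reach(g,a) via R0 from knows(g,a)
round 1: derive reach(g,b) via R0 from knows(g,b)
round 2: derive reach(a,a) via R1 from reach(a,g), reach(g,a)
round 2: derive reach(a,e) via R1 from reach(a,d), reach(d,e)
round 2: derive reach(a,f) via R1 from reach(a,b), reach(b,f)
round 2: derive reach(b,g) via R1 from reach(b,f), reach(f,g)
round 2: derive reach(d,g) via R1 from reach(d,e), reach(e,g)
round 2: derive reach(e,a) via R1 from reach(e,g), reach(g,a)
round 2: derive reach(e,b) via R1 from reach(e,g), reach(g,b)
round 2: derive reach(f,a) via R1 from reach(f,g), reach(g,a)
round 2: derive reach(f,b) via R1 from reach(f,g), reach(g,b)
round 2: derive reach(g,d) via R1 from reach(g,a), reach(a,d)
round 2: derive reach(g,f) via R1 from reach(g,b), reach(b,f)
round 2: derive reach(g,g) via R1 from reach(g,a), reach(a,g)
round 3: derive reach(b,a) via R1 from reach(b,f), reach(f,a)
round 3: derive reach(b,b) via R1 from reach(b,f), reach(f,b)
round 3: derive reach(b,d) via R1 from reach(b,g), reach(g,d)
round 3: derive reach(d,a) via R1 from reach(d,e), reach(e,a)
round 3: derive reach(d,b) via R1 from reach(d,e), reach(e,b)
round 3: derive reach(d,d) via R1 from reach(d,g), reach(g,d)
round 3: derive reach(d,f) via R1 from reach(d,g), reach(g,f)
round 3: derive reach(e,d) via R1 from reach(e,a), reach(a,d)
round 3: derive reach(e,e) via R1 from reach(e,a), reach(a,e)
round 3: derive reach(e,f) via R1 from reach(e,a), reach(a,f)
round 3: derive reach(f,d) via R1 from reach(f,a), reach(a,d)
round 3: derive reach(f,e) via R1 from reach(f,a), reach(a,e)
round 3: derive reach(f,f) via R1 from reach(f,a), reach(a,f)
round 3: derive reach(g,e) via R1 from reach(g,a), reach(a,e)
round 4: derive reach(b,e) via R1 from reach(b,a), reach(a,e)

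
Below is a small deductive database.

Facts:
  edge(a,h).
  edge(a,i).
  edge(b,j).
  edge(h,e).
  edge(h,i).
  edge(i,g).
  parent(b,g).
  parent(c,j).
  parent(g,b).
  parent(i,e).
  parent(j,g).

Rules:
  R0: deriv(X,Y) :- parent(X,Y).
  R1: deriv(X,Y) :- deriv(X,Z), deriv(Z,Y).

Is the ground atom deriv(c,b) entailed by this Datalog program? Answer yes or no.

yes

round 1: derive deriv(b,g) via R0 from parent(b,g)
round 1: derive deriv(c,j) via R0 from parent(c,j)
round 1: derive deriv(g,b) via R0 from parent(g,b)
round 1: derive deriv(i,e) via R0 from parent(i,e)
round 1: derive deriv(j,g) via R0 from parent(j,g)
round 2: derive deriv(b,b) via R1 from deriv(b,g), deriv(g,b)
round 2: derive deriv(c,g) via R1 from deriv(c,j), deriv(j,g)
round 2: derive deriv(g,g) via R1 from deriv(g,b), deriv(b,g)
round 2: derive deriv(j,b) via R1 from deriv(j,g), deriv(g,b)
round 3: derive deriv(c,b) via R1 from deriv(c,g), deriv(g,b)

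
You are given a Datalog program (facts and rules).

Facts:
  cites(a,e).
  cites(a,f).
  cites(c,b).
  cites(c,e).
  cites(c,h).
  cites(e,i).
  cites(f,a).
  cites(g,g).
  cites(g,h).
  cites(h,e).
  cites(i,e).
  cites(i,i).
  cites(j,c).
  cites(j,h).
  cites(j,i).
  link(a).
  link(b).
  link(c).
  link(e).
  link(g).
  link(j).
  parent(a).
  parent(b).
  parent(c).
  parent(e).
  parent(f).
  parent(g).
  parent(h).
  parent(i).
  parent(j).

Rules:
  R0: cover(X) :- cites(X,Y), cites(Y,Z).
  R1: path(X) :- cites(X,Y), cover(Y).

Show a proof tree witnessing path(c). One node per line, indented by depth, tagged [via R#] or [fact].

round 1: derive cover(a) via R0 from cites(a,e), cites(e,i)
round 1: derive cover(c) via R0 from cites(c,e), cites(e,i)
round 1: derive cover(e) via R0 from cites(e,i), cites(i,e)
round 1: derive cover(f) via R0 from cites(f,a), cites(a,e)
round 1: derive cover(g) via R0 from cites(g,g), cites(g,g)
round 1: derive cover(h) via R0 from cites(h,e), cites(e,i)
round 1: derive cover(i) via R0 from cites(i,e), cites(e,i)
round 1: derive cover(j) via R0 from cites(j,c), cites(c,b)
round 2: derive path(a) via R1 from cites(a,e), cover(e)
round 2: derive path(c) via R1 from cites(c,e), cover(e)
round 2: derive path(e) via R1 from cites(e,i), cover(i)
round 2: derive path(f) via R1 from cites(f,a), cover(a)
round 2: derive path(g) via R1 from cites(g,g), cover(g)
round 2: derive path(h) via R1 from cites(h,e), cover(e)
round 2: derive path(i) via R1 from cites(i,e), cover(e)
round 2: derive path(j) via R1 from cites(j,c), cover(c)

path(c)  [via R1]
  cites(c,e)  [fact]
  cover(e)  [via R0]
    cites(e,i)  [fact]
    cites(i,e)  [fact]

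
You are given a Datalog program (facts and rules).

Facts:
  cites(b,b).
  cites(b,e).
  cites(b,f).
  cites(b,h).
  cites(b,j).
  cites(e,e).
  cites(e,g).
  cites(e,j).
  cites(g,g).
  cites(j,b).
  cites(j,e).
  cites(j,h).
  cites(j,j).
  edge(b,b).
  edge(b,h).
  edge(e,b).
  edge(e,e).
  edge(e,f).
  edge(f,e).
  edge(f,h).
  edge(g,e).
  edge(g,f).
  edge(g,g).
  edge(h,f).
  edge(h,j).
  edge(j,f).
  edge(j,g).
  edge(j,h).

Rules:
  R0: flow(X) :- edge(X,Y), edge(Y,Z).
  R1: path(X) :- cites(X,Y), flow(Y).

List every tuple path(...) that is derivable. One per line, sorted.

round 1: derive flow(b) via R0 from edge(b,b), edge(b,b)
round 1: derive flow(e) via R0 from edge(e,b), edge(b,b)
round 1: derive flow(f) via R0 from edge(f,e), edge(e,b)
round 1: derive flow(g) via R0 from edge(g,e), edge(e,b)
round 1: derive flow(h) via R0 from edge(h,f), edge(f,e)
round 1: derive flow(j) via R0 from edge(j,f), edge(f,e)
round 2: derive path(b) via R1 from cites(b,b), flow(b)
round 2: derive path(e) via R1 from cites(e,e), flow(e)
round 2: derive path(g) via R1 from cites(g,g), flow(g)
round 2: derive path(j) via R1 from cites(j,b), flow(b)

path(b)
path(e)
path(g)
path(j)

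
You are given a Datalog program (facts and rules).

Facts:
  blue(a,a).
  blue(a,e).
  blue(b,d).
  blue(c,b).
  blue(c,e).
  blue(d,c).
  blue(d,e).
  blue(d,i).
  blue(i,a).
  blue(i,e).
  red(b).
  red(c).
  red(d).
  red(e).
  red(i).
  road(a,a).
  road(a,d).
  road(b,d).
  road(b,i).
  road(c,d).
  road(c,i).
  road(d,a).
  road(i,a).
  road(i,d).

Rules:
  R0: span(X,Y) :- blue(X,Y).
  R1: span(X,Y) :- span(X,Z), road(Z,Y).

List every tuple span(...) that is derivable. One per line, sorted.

round 1: derive span(a,a) via R0 from blue(a,a)
round 1: derive span(a,e) via R0 from blue(a,e)
round 1: derive span(b,d) via R0 from blue(b,d)
round 1: derive span(c,b) via R0 from blue(c,b)
round 1: derive span(c,e) via R0 from blue(c,e)
round 1: derive span(d,c) via R0 from blue(d,c)
round 1: derive span(d,e) via R0 from blue(d,e)
round 1: derive span(d,i) via R0 from blue(d,i)
round 1: derive span(i,a) via R0 from blue(i,a)
round 1: derive span(i,e) via R0 from blue(i,e)
round 2: derive span(a,d) via R1 from span(a,a), road(a,d)
round 2: derive span(b,a) via R1 from span(b,d), road(d,a)
round 2: derive span(c,d) via R1 from span(c,b), road(b,d)
round 2: derive span(c,i) via R1 from span(c,b), road(b,i)
round 2: derive span(d,a) via R1 from span(d,i), road(i,a)
round 2: derive span(d,d) via R1 from span(d,c), road(c,d)
round 2: derive span(i,d) via R1 from span(i,a), road(a,d)
round 3: derive span(c,a) via R1 from span(c,d), road(d,a)

span(a,a)
span(a,d)
span(a,e)
span(b,a)
span(b,d)
span(c,a)
span(c,b)
span(c,d)
span(c,e)
span(c,i)
span(d,a)
span(d,c)
span(d,d)
span(d,e)
span(d,i)
span(i,a)
span(i,d)
span(i,e)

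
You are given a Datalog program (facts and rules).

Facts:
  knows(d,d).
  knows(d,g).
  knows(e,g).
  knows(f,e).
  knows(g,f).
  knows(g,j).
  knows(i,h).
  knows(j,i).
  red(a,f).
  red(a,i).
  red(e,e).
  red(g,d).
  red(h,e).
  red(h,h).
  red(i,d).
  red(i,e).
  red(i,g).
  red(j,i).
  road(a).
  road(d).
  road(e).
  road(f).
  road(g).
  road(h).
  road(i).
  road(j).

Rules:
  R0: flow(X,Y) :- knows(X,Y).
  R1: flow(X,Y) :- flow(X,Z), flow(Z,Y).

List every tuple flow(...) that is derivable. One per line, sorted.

round 1: derive flow(d,d) via R0 from knows(d,d)
round 1: derive flow(d,g) via R0 from knows(d,g)
round 1: derive flow(e,g) via R0 from knows(e,g)
round 1: derive flow(f,e) via R0 from knows(f,e)
round 1: derive flow(g,f) via R0 from knows(g,f)
round 1: derive flow(g,j) via R0 from knows(g,j)
round 1: derive flow(i,h) via R0 from knows(i,h)
round 1: derive flow(j,i) via R0 from knows(j,i)
round 2: derive flow(d,f) via R1 from flow(d,g), flow(g,f)
round 2: derive flow(d,j) via R1 from flow(d,g), flow(g,j)
round 2: derive flow(e,f) via R1 from flow(e,g), flow(g,f)
round 2: derive flow(e,j) via R1 from flow(e,g), flow(g,j)
round 2: derive flow(f,g) via R1 from flow(f,e), flow(e,g)
round 2: derive flow(g,e) via R1 from flow(g,f), flow(f,e)
round 2: derive flow(g,i) via R1 from flow(g,j), flow(j,i)
round 2: derive flow(j,h) via R1 from flow(j,i), flow(i,h)
round 3: derive flow(d,e) via R1 from flow(d,f), flow(f,e)
round 3: derive flow(d,h) via R1 from flow(d,j), flow(j,h)
round 3: derive flow(d,i) via R1 from flow(d,g), flow(g,i)
round 3: derive flow(e,e) via R1 from flow(e,f), flow(f,e)
round 3: derive flow(e,h) via R1 from flow(e,j), flow(j,h)
round 3: derive flow(e,i) via R1 from flow(e,g), flow(g,i)
round 3: derive flow(f,f) via R1 from flow(f,e), flow(e,f)
round 3: derive flow(f,i) via R1 from flow(f,g), flow(g,i)
round 3: derive flow(f,j) via R1 from flow(f,e), flow(e,j)
round 3: derive flow(g,g) via R1 from flow(g,e), flow(e,g)
round 3: derive flow(g,h) via R1 from flow(g,i), flow(i,h)
round 4: derive flow(f,h) via R1 from flow(f,e), flow(e,h)

flow(d,d)
flow(d,e)
flow(d,f)
flow(d,g)
flow(d,h)
flow(d,i)
flow(d,j)
flow(e,e)
flow(e,f)
flow(e,g)
flow(e,h)
flow(e,i)
flow(e,j)
flow(f,e)
flow(f,f)
flow(f,g)
flow(f,h)
flow(f,i)
flow(f,j)
flow(g,e)
flow(g,f)
flow(g,g)
flow(g,h)
flow(g,i)
flow(g,j)
flow(i,h)
flow(j,h)
flow(j,i)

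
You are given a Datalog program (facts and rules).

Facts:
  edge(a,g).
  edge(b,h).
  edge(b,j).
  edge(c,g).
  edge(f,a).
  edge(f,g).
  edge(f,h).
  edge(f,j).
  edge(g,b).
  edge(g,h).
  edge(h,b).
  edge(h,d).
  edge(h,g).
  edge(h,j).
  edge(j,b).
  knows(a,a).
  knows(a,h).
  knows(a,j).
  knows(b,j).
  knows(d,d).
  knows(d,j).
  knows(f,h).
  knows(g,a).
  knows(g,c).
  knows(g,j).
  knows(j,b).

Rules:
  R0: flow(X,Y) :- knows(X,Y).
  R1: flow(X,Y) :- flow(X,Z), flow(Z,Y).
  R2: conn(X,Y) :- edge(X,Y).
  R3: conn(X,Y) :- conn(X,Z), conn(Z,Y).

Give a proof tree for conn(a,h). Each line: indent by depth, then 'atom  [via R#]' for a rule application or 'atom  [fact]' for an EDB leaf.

conn(a,h)  [via R3]
  conn(a,g)  [via R2]
    edge(a,g)  [fact]
  conn(g,h)  [via R2]
    edge(g,h)  [fact]

round 1: derive conn(a,g) via R2 from edge(a,g)
round 1: derive conn(b,h) via R2 from edge(b,h)
round 1: derive conn(b,j) via R2 from edge(b,j)
round 1: derive conn(c,g) via R2 from edge(c,g)
round 1: derive conn(f,a) via R2 from edge(f,a)
round 1: derive conn(f,g) via R2 from edge(f,g)
round 1: derive conn(f,h) via R2 from edge(f,h)
round 1: derive conn(f,j) via R2 from edge(f,j)
round 1: derive conn(g,b) via R2 from edge(g,b)
round 1: derive conn(g,h) via R2 from edge(g,h)
round 1: derive conn(h,b) via R2 from edge(h,b)
round 1: derive conn(h,d) via R2 from edge(h,d)
round 1: derive conn(h,g) via R2 from edge(h,g)
round 1: derive conn(h,j) via R2 from edge(h,j)
round 1: derive conn(j,b) via R2 from edge(j,b)
round 2: derive conn(a,b) via R3 from conn(a,g), conn(g,b)
round 2: derive conn(a,h) via R3 from conn(a,g), conn(g,h)
round 2: derive conn(b,b) via R3 from conn(b,h), conn(h,b)
round 2: derive conn(b,d) via R3 from conn(b,h), conn(h,d)
round 2: derive conn(b,g) via R3 from conn(b,h), conn(h,g)
round 2: derive conn(c,b) via R3 from conn(c,g), conn(g,b)
round 2: derive conn(c,h) via R3 from conn(c,g), conn(g,h)
round 2: derive conn(f,b) via R3 from conn(f,g), conn(g,b)
round 2: derive conn(f,d) via R3 from conn(f,h), conn(h,d)
round 2: derive conn(g,d) via R3 from conn(g,h), conn(h,d)
round 2: derive conn(g,g) via R3 from conn(g,h), conn(h,g)
round 2: derive conn(g,j) via R3 from conn(g,b), conn(b,j)
round 2: derive conn(h,h) via R3 from conn(h,b), conn(b,h)
round 2: derive conn(j,h) via R3 from conn(j,b), conn(b,h)
round 2: derive conn(j,j) via R3 from conn(j,b), conn(b,j)
round 3: derive conn(a,d) via R3 from conn(a,b), conn(b,d)
round 3: derive conn(a,j) via R3 from conn(a,b), conn(b,j)
round 3: derive conn(c,d) via R3 from conn(c,b), conn(b,d)
round 3: derive conn(c,j) via R3 from conn(c,b), conn(b,j)
round 3: derive conn(j,d) via R3 from conn(j,b), conn(b,d)
round 3: derive conn(j,g) via R3 from conn(j,b), conn(b,g)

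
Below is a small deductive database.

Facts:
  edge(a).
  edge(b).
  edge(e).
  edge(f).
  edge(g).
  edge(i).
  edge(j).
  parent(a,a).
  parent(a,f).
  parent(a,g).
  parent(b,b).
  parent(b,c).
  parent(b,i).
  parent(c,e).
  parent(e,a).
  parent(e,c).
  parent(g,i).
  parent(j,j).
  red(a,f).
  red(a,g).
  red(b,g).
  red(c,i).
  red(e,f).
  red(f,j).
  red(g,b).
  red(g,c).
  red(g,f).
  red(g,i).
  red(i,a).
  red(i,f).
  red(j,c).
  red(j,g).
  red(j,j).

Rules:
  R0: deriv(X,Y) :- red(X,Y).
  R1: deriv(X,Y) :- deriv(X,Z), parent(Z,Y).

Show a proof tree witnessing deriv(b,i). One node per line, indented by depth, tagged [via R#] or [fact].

round 1: derive deriv(a,f) via R0 from red(a,f)
round 1: derive deriv(a,g) via R0 from red(a,g)
round 1: derive deriv(b,g) via R0 from red(b,g)
round 1: derive deriv(c,i) via R0 from red(c,i)
round 1: derive deriv(e,f) via R0 from red(e,f)
round 1: derive deriv(f,j) via R0 from red(f,j)
round 1: derive deriv(g,b) via R0 from red(g,b)
round 1: derive deriv(g,c) via R0 from red(g,c)
round 1: derive deriv(g,f) via R0 from red(g,f)
round 1: derive deriv(g,i) via R0 from red(g,i)
round 1: derive deriv(i,a) via R0 from red(i,a)
round 1: derive deriv(i,f) via R0 from red(i,f)
round 1: derive deriv(j,c) via R0 from red(j,c)
round 1: derive deriv(j,g) via R0 from red(j,g)
round 1: derive deriv(j,j) via R0 from red(j,j)
round 2: derive deriv(a,i) via R1 from deriv(a,g), parent(g,i)
round 2: derive deriv(b,i) via R1 from deriv(b,g), parent(g,i)
round 2: derive deriv(g,e) via R1 from deriv(g,c), parent(c,e)
round 2: derive deriv(i,g) via R1 from deriv(i,a), parent(a,g)
round 2: derive deriv(j,e) via R1 from deriv(j,c), parent(c,e)
round 2: derive deriv(j,i) via R1 from deriv(j,g), parent(g,i)
round 3: derive deriv(g,a) via R1 from deriv(g,e), parent(e,a)
round 3: derive deriv(i,i) via R1 from deriv(i,g), parent(g,i)
round 3: derive deriv(j,a) via R1 from deriv(j,e), parent(e,a)
round 4: derive deriv(g,g) via R1 from deriv(g,a), parent(a,g)
round 4: derive deriv(j,f) via R1 from deriv(j,a), parent(a,f)

deriv(b,i)  [via R1]
  deriv(b,g)  [via R0]
    red(b,g)  [fact]
  parent(g,i)  [fact]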